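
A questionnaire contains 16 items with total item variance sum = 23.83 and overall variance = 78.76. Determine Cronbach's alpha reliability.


alpha = (k/(k-1)) * (1 - sum(si^2)/s_total^2)
= (16/15) * (1 - 23.83/78.76)
alpha = 0.7439

0.7439


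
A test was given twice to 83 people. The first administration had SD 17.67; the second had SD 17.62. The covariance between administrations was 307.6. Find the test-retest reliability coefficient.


r = cov(X,Y) / (SD_X * SD_Y)
r = 307.6 / (17.67 * 17.62)
r = 307.6 / 311.3454
r = 0.988

0.988


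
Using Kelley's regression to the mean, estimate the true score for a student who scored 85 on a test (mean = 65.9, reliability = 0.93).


T_est = rxx * X + (1 - rxx) * mean
T_est = 0.93 * 85 + 0.07 * 65.9
T_est = 79.05 + 4.613
T_est = 83.663

83.663


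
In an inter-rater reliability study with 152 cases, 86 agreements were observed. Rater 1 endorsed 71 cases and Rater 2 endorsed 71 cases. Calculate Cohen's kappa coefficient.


P_o = 86/152 = 0.565789
P_e = (71*71 + 81*81) / 23104 = 0.502164
kappa = (P_o - P_e) / (1 - P_e)
kappa = (0.565789 - 0.502164) / (1 - 0.502164)
kappa = 0.1278

0.1278


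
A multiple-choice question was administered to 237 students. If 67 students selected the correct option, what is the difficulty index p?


Item difficulty p = number correct / total examinees
p = 67 / 237
p = 0.2827

0.2827


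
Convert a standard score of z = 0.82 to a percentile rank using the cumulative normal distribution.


CDF(z) = 0.5 * (1 + erf(z/sqrt(2)))
erf(0.5798) = 0.5878
CDF = 0.7939
Percentile rank = 0.7939 * 100 = 79.39

79.39


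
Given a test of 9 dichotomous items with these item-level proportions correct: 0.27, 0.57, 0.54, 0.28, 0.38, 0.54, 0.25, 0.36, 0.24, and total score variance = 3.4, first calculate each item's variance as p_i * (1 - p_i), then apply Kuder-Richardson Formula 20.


For each item, compute p_i * q_i:
  Item 1: 0.27 * 0.73 = 0.1971
  Item 2: 0.57 * 0.43 = 0.2451
  Item 3: 0.54 * 0.46 = 0.2484
  Item 4: 0.28 * 0.72 = 0.2016
  Item 5: 0.38 * 0.62 = 0.2356
  Item 6: 0.54 * 0.46 = 0.2484
  Item 7: 0.25 * 0.75 = 0.1875
  Item 8: 0.36 * 0.64 = 0.2304
  Item 9: 0.24 * 0.76 = 0.1824
Sum(p_i * q_i) = 0.1971 + 0.2451 + 0.2484 + 0.2016 + 0.2356 + 0.2484 + 0.1875 + 0.2304 + 0.1824 = 1.9765
KR-20 = (k/(k-1)) * (1 - Sum(p_i*q_i) / Var_total)
= (9/8) * (1 - 1.9765/3.4)
= 1.125 * 0.4187
KR-20 = 0.471

0.471


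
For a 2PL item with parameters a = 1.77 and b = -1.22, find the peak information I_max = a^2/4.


For 2PL, max info at theta = b = -1.22
I_max = a^2 / 4 = 1.77^2 / 4
= 3.1329 / 4
I_max = 0.7832

0.7832


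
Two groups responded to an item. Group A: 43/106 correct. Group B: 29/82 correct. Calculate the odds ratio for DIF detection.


Odds_A = 43/63 = 0.6825
Odds_B = 29/53 = 0.5472
OR = Odds_A / Odds_B = 0.6825 / 0.5472
Exactly, OR = (43 * 53) / (63 * 29) = 2279 / 1827
OR = 1.2474

1.2474


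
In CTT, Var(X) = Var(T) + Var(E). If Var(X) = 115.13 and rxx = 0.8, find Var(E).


var_true = rxx * var_obs = 0.8 * 115.13 = 92.104
var_error = var_obs - var_true
var_error = 115.13 - 92.104
var_error = 23.026

23.026


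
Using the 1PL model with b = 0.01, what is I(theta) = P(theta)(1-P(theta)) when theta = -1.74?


P = 1/(1+exp(-(-1.74-0.01))) = 0.148
I = P*(1-P) = 0.148 * 0.852
I = 0.1261

0.1261


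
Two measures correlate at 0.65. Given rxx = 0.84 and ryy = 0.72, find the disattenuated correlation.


r_corrected = rxy / sqrt(rxx * ryy)
= 0.65 / sqrt(0.84 * 0.72)
= 0.65 / sqrt(0.6048)
= 0.65 / 0.777689
r_corrected = 0.8358

0.8358


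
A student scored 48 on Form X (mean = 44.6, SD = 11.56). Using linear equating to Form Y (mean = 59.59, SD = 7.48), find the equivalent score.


slope = SD_Y / SD_X = 7.48 / 11.56 ~ 0.6471
intercept = mean_Y - slope * mean_X = 59.59 - (7.48 / 11.56) * 44.6 ~ 30.7312
Y = slope * X + intercept. To avoid rounding drift from the rounded slope/intercept, evaluate the equivalent form Y = mean_Y + SD_Y * (X - mean_X) / SD_X at full precision:
Y = 59.59 + 7.48 * (48 - 44.6) / 11.56
Y = 59.59 + 7.48 * 3.4 / 11.56
Y = 59.59 + 25.432 / 11.56
Y = 59.59 + 2.2
Y = 61.79

61.79


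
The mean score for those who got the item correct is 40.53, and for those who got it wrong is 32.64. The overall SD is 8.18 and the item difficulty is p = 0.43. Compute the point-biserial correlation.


q = 1 - p = 0.57
rpb = ((M1 - M0) / SD) * sqrt(p * q)
rpb = ((40.53 - 32.64) / 8.18) * sqrt(0.43 * 0.57)
rpb = 0.4775

0.4775


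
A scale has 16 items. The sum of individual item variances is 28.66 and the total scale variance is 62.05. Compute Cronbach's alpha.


alpha = (k/(k-1)) * (1 - sum(si^2)/s_total^2)
= (16/15) * (1 - 28.66/62.05)
alpha = 0.574

0.574


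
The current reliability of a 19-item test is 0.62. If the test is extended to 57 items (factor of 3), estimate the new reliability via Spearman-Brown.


r_new = (n * rxx) / (1 + (n-1) * rxx)
r_new = (3 * 0.62) / (1 + 2 * 0.62)
r_new = 1.86 / 2.24
r_new = 0.8304

0.8304


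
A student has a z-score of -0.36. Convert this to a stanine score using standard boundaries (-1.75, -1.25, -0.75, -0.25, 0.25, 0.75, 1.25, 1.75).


Stanine boundaries: [-1.75, -1.25, -0.75, -0.25, 0.25, 0.75, 1.25, 1.75]
z = -0.36
Check each boundary:
  z >= -1.75 -> could be stanine 2
  z >= -1.25 -> could be stanine 3
  z >= -0.75 -> could be stanine 4
  z < -0.25
  z < 0.25
  z < 0.75
  z < 1.25
  z < 1.75
Highest qualifying boundary gives stanine = 4

4


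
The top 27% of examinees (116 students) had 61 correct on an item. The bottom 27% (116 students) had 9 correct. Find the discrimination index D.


p_upper = 61/116 = 0.5259
p_lower = 9/116 = 0.0776
D = 0.5259 - 0.0776 = 0.4483

0.4483


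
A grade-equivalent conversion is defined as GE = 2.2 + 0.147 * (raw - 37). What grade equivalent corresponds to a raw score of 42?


raw - median = 42 - 37 = 5
slope * diff = 0.147 * 5 = 0.735
GE = 2.2 + 0.735
GE = 2.935

2.935


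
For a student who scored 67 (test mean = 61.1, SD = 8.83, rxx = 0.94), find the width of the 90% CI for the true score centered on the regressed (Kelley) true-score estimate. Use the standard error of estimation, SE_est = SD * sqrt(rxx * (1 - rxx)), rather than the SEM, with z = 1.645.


True score estimate = 0.94*67 + 0.06*61.1 = 66.646
SE_est = SD * sqrt(rxx * (1 - rxx)) = 8.83 * sqrt(0.94 * 0.06) = 8.83 * sqrt(0.0564) = 2.097009
CI = T_est +/- z * SE_est, so width = 2 * z * SE_est = 2 * 1.645 * 2.097009
Width = 6.8992

6.8992


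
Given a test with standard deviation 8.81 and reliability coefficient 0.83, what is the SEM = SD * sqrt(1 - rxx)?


SEM = SD * sqrt(1 - rxx)
SEM = 8.81 * sqrt(1 - 0.83)
SEM = 8.81 * sqrt(0.17) = 8.81 * 0.412311
SEM = 3.6325

3.6325


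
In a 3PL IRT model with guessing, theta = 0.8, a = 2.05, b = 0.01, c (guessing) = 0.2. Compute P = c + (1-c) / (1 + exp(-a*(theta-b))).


logit = 2.05*(0.8 - 0.01) = 1.6195
P* = 1/(1 + exp(-1.6195)) = 0.8347
P = 0.2 + (1 - 0.2) * 0.8347
P = 0.8678

0.8678


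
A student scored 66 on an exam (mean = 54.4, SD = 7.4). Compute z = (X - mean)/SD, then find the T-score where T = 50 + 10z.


z = (X - mean) / SD = (66 - 54.4) / 7.4
z = 11.6 / 7.4
z = 1.5676
T-score = T = 50 + 10z
Carry z at full precision (z = 11.6 / 7.4) into the conversion:
T-score = 50 + 10 * (11.6 / 7.4) = 50 + 116 / 7.4
T-score = 50 + 15.6757
T-score = 65.6757

65.6757


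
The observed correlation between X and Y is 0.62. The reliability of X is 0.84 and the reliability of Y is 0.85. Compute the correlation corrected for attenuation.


r_corrected = rxy / sqrt(rxx * ryy)
= 0.62 / sqrt(0.84 * 0.85)
= 0.62 / sqrt(0.714)
= 0.62 / 0.844985
r_corrected = 0.7337

0.7337


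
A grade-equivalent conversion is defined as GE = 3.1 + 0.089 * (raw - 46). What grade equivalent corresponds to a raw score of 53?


raw - median = 53 - 46 = 7
slope * diff = 0.089 * 7 = 0.623
GE = 3.1 + 0.623
GE = 3.723

3.723


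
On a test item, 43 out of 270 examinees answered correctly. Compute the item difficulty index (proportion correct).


Item difficulty p = number correct / total examinees
p = 43 / 270
p = 0.1593

0.1593


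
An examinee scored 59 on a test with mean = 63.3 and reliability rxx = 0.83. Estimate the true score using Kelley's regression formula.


T_est = rxx * X + (1 - rxx) * mean
T_est = 0.83 * 59 + 0.17 * 63.3
T_est = 48.97 + 10.761
T_est = 59.731

59.731


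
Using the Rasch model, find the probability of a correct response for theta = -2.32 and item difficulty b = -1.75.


theta - b = -2.32 - -1.75 = -0.57
exp(-(theta - b)) = exp(0.57) = 1.7683
P = 1 / (1 + 1.7683)
P = 0.3612

0.3612


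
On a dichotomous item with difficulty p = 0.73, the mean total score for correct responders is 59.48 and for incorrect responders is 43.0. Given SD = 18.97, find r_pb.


q = 1 - p = 0.27
rpb = ((M1 - M0) / SD) * sqrt(p * q)
rpb = ((59.48 - 43.0) / 18.97) * sqrt(0.73 * 0.27)
rpb = 0.3857

0.3857


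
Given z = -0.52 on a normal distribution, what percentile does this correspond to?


CDF(z) = 0.5 * (1 + erf(z/sqrt(2)))
erf(-0.3677) = -0.3969
CDF = 0.3015
Percentile rank = 0.3015 * 100 = 30.15

30.15


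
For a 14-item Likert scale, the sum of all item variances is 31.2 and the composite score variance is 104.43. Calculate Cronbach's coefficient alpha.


alpha = (k/(k-1)) * (1 - sum(si^2)/s_total^2)
= (14/13) * (1 - 31.2/104.43)
alpha = 0.7552

0.7552


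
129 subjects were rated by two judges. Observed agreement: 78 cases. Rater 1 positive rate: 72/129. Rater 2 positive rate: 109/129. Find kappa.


P_o = 78/129 = 0.604651
P_e = (72*109 + 57*20) / 16641 = 0.540112
kappa = (P_o - P_e) / (1 - P_e)
kappa = (0.604651 - 0.540112) / (1 - 0.540112)
kappa = 0.1403

0.1403


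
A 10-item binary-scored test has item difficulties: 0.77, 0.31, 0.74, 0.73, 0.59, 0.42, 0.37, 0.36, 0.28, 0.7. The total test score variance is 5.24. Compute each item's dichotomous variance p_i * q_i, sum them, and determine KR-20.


For each item, compute p_i * q_i:
  Item 1: 0.77 * 0.23 = 0.1771
  Item 2: 0.31 * 0.69 = 0.2139
  Item 3: 0.74 * 0.26 = 0.1924
  Item 4: 0.73 * 0.27 = 0.1971
  Item 5: 0.59 * 0.41 = 0.2419
  Item 6: 0.42 * 0.58 = 0.2436
  Item 7: 0.37 * 0.63 = 0.2331
  Item 8: 0.36 * 0.64 = 0.2304
  Item 9: 0.28 * 0.72 = 0.2016
  Item 10: 0.7 * 0.3 = 0.21
Sum(p_i * q_i) = 0.1771 + 0.2139 + 0.1924 + 0.1971 + 0.2419 + 0.2436 + 0.2331 + 0.2304 + 0.2016 + 0.21 = 2.1411
KR-20 = (k/(k-1)) * (1 - Sum(p_i*q_i) / Var_total)
= (10/9) * (1 - 2.1411/5.24)
= 1.1111 * 0.5914
KR-20 = 0.6571

0.6571


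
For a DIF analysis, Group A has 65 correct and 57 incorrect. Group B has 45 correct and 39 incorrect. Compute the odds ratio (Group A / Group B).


Odds_A = 65/57 = 1.1404
Odds_B = 45/39 = 1.1538
OR = Odds_A / Odds_B = 1.1404 / 1.1538
Exactly, OR = (65 * 39) / (57 * 45) = 2535 / 2565
OR = 0.9883

0.9883


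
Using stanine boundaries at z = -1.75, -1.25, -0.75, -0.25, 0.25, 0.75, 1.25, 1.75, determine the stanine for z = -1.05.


Stanine boundaries: [-1.75, -1.25, -0.75, -0.25, 0.25, 0.75, 1.25, 1.75]
z = -1.05
Check each boundary:
  z >= -1.75 -> could be stanine 2
  z >= -1.25 -> could be stanine 3
  z < -0.75
  z < -0.25
  z < 0.25
  z < 0.75
  z < 1.25
  z < 1.75
Highest qualifying boundary gives stanine = 3

3


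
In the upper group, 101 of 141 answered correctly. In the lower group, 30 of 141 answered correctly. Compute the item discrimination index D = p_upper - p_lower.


p_upper = 101/141 = 0.7163
p_lower = 30/141 = 0.2128
D = 0.7163 - 0.2128 = 0.5035

0.5035


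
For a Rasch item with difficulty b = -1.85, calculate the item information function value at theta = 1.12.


P = 1/(1+exp(-(1.12--1.85))) = 0.9512
I = P*(1-P) = 0.9512 * 0.0488
I = 0.0464

0.0464


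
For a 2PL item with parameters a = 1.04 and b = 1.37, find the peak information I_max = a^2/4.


For 2PL, max info at theta = b = 1.37
I_max = a^2 / 4 = 1.04^2 / 4
= 1.0816 / 4
I_max = 0.2704

0.2704


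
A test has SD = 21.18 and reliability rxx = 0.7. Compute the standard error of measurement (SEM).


SEM = SD * sqrt(1 - rxx)
SEM = 21.18 * sqrt(1 - 0.7)
SEM = 21.18 * sqrt(0.3) = 21.18 * 0.547723
SEM = 11.6008

11.6008


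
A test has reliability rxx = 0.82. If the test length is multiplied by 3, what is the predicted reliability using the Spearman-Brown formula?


r_new = (n * rxx) / (1 + (n-1) * rxx)
r_new = (3 * 0.82) / (1 + 2 * 0.82)
r_new = 2.46 / 2.64
r_new = 0.9318

0.9318


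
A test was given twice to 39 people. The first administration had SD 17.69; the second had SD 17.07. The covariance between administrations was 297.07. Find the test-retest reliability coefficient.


r = cov(X,Y) / (SD_X * SD_Y)
r = 297.07 / (17.69 * 17.07)
r = 297.07 / 301.9683
r = 0.9838

0.9838


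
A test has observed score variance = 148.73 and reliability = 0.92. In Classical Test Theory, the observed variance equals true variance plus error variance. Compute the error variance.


var_true = rxx * var_obs = 0.92 * 148.73 = 136.8316
var_error = var_obs - var_true
var_error = 148.73 - 136.8316
var_error = 11.8984

11.8984


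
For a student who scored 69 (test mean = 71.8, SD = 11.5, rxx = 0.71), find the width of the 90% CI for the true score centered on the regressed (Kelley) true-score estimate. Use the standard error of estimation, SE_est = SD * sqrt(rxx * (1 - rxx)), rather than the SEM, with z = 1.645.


True score estimate = 0.71*69 + 0.29*71.8 = 69.812
SE_est = SD * sqrt(rxx * (1 - rxx)) = 11.5 * sqrt(0.71 * 0.29) = 11.5 * sqrt(0.2059) = 5.218264
CI = T_est +/- z * SE_est, so width = 2 * z * SE_est = 2 * 1.645 * 5.218264
Width = 17.1681

17.1681


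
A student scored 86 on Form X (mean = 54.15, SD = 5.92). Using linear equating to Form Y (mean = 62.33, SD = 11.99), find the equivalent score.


slope = SD_Y / SD_X = 11.99 / 5.92 ~ 2.0253
intercept = mean_Y - slope * mean_X = 62.33 - (11.99 / 5.92) * 54.15 ~ -47.342
Y = slope * X + intercept. To avoid rounding drift from the rounded slope/intercept, evaluate the equivalent form Y = mean_Y + SD_Y * (X - mean_X) / SD_X at full precision:
Y = 62.33 + 11.99 * (86 - 54.15) / 5.92
Y = 62.33 + 11.99 * 31.85 / 5.92
Y = 62.33 + 381.8815 / 5.92
Y = 62.33 + 64.507
Y = 126.837

126.837


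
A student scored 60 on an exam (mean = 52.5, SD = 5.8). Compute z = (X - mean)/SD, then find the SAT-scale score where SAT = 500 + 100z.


z = (X - mean) / SD = (60 - 52.5) / 5.8
z = 7.5 / 5.8
z = 1.2931
SAT-scale = SAT = 500 + 100z
Carry z at full precision (z = 7.5 / 5.8) into the conversion:
SAT-scale = 500 + 100 * (7.5 / 5.8) = 500 + 750 / 5.8
SAT-scale = 500 + 129.3103
SAT-scale = 629.3103

629.3103


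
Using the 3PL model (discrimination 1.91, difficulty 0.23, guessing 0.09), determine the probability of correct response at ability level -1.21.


logit = 1.91*(-1.21 - 0.23) = -2.7504
P* = 1/(1 + exp(--2.7504)) = 0.0601
P = 0.09 + (1 - 0.09) * 0.0601
P = 0.1447

0.1447


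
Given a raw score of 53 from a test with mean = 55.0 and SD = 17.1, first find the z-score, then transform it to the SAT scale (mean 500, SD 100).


z = (X - mean) / SD = (53 - 55.0) / 17.1
z = -2.0 / 17.1
z = -0.117
SAT-scale = SAT = 500 + 100z
Carry z at full precision (z = -2.0 / 17.1) into the conversion:
SAT-scale = 500 + 100 * (-2.0 / 17.1) = 500 + -200 / 17.1
SAT-scale = 500 + -11.6959
SAT-scale = 488.3041

488.3041


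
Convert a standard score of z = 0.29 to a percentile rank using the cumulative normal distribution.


CDF(z) = 0.5 * (1 + erf(z/sqrt(2)))
erf(0.2051) = 0.2282
CDF = 0.6141
Percentile rank = 0.6141 * 100 = 61.41

61.41


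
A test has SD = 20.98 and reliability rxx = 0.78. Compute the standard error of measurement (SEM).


SEM = SD * sqrt(1 - rxx)
SEM = 20.98 * sqrt(1 - 0.78)
SEM = 20.98 * sqrt(0.22) = 20.98 * 0.469042
SEM = 9.8405

9.8405


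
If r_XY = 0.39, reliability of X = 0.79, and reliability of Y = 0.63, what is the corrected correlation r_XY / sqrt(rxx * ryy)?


r_corrected = rxy / sqrt(rxx * ryy)
= 0.39 / sqrt(0.79 * 0.63)
= 0.39 / sqrt(0.4977)
= 0.39 / 0.705479
r_corrected = 0.5528

0.5528


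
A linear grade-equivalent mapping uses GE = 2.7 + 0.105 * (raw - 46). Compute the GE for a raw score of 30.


raw - median = 30 - 46 = -16
slope * diff = 0.105 * -16 = -1.68
GE = 2.7 + -1.68
GE = 1.02

1.02


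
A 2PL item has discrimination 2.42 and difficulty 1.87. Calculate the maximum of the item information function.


For 2PL, max info at theta = b = 1.87
I_max = a^2 / 4 = 2.42^2 / 4
= 5.8564 / 4
I_max = 1.4641

1.4641


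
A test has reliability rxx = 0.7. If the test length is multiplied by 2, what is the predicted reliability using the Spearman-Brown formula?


r_new = (n * rxx) / (1 + (n-1) * rxx)
r_new = (2 * 0.7) / (1 + 1 * 0.7)
r_new = 1.4 / 1.7
r_new = 0.8235

0.8235


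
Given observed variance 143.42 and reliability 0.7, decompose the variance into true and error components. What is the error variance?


var_true = rxx * var_obs = 0.7 * 143.42 = 100.394
var_error = var_obs - var_true
var_error = 143.42 - 100.394
var_error = 43.026

43.026


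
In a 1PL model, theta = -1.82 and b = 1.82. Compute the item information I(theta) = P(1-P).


P = 1/(1+exp(-(-1.82-1.82))) = 0.0256
I = P*(1-P) = 0.0256 * 0.9744
I = 0.0249

0.0249


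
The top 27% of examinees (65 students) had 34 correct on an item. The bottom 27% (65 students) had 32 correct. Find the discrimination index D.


p_upper = 34/65 = 0.5231
p_lower = 32/65 = 0.4923
D = 0.5231 - 0.4923 = 0.0308

0.0308


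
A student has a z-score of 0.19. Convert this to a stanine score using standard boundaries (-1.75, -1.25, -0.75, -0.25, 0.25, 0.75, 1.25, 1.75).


Stanine boundaries: [-1.75, -1.25, -0.75, -0.25, 0.25, 0.75, 1.25, 1.75]
z = 0.19
Check each boundary:
  z >= -1.75 -> could be stanine 2
  z >= -1.25 -> could be stanine 3
  z >= -0.75 -> could be stanine 4
  z >= -0.25 -> could be stanine 5
  z < 0.25
  z < 0.75
  z < 1.25
  z < 1.75
Highest qualifying boundary gives stanine = 5

5


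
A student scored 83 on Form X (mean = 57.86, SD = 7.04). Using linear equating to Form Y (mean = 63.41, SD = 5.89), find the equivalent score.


slope = SD_Y / SD_X = 5.89 / 7.04 ~ 0.8366
intercept = mean_Y - slope * mean_X = 63.41 - (5.89 / 7.04) * 57.86 ~ 15.0016
Y = slope * X + intercept. To avoid rounding drift from the rounded slope/intercept, evaluate the equivalent form Y = mean_Y + SD_Y * (X - mean_X) / SD_X at full precision:
Y = 63.41 + 5.89 * (83 - 57.86) / 7.04
Y = 63.41 + 5.89 * 25.14 / 7.04
Y = 63.41 + 148.0746 / 7.04
Y = 63.41 + 21.0333
Y = 84.4433

84.4433


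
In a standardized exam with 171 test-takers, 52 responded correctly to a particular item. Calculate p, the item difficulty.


Item difficulty p = number correct / total examinees
p = 52 / 171
p = 0.3041

0.3041


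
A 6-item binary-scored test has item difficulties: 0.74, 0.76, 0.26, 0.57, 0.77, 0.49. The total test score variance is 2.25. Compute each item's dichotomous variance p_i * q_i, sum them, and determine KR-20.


For each item, compute p_i * q_i:
  Item 1: 0.74 * 0.26 = 0.1924
  Item 2: 0.76 * 0.24 = 0.1824
  Item 3: 0.26 * 0.74 = 0.1924
  Item 4: 0.57 * 0.43 = 0.2451
  Item 5: 0.77 * 0.23 = 0.1771
  Item 6: 0.49 * 0.51 = 0.2499
Sum(p_i * q_i) = 0.1924 + 0.1824 + 0.1924 + 0.2451 + 0.1771 + 0.2499 = 1.2393
KR-20 = (k/(k-1)) * (1 - Sum(p_i*q_i) / Var_total)
= (6/5) * (1 - 1.2393/2.25)
= 1.2 * 0.4492
KR-20 = 0.539

0.539


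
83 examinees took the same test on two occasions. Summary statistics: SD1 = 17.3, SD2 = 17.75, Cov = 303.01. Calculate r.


r = cov(X,Y) / (SD_X * SD_Y)
r = 303.01 / (17.3 * 17.75)
r = 303.01 / 307.075
r = 0.9868

0.9868


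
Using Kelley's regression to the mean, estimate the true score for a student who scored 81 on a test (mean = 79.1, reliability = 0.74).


T_est = rxx * X + (1 - rxx) * mean
T_est = 0.74 * 81 + 0.26 * 79.1
T_est = 59.94 + 20.566
T_est = 80.506

80.506


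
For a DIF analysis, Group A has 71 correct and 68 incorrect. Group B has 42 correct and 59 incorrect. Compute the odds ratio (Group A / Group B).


Odds_A = 71/68 = 1.0441
Odds_B = 42/59 = 0.7119
OR = Odds_A / Odds_B = 1.0441 / 0.7119
Exactly, OR = (71 * 59) / (68 * 42) = 4189 / 2856
OR = 1.4667

1.4667


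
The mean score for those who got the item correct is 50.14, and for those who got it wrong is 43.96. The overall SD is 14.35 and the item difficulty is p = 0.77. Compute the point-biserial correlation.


q = 1 - p = 0.23
rpb = ((M1 - M0) / SD) * sqrt(p * q)
rpb = ((50.14 - 43.96) / 14.35) * sqrt(0.77 * 0.23)
rpb = 0.1812

0.1812


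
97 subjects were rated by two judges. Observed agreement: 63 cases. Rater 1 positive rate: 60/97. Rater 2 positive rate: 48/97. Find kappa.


P_o = 63/97 = 0.649485
P_e = (60*48 + 37*49) / 9409 = 0.498778
kappa = (P_o - P_e) / (1 - P_e)
kappa = (0.649485 - 0.498778) / (1 - 0.498778)
kappa = 0.3007

0.3007


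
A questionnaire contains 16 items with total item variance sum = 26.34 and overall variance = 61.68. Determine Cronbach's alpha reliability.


alpha = (k/(k-1)) * (1 - sum(si^2)/s_total^2)
= (16/15) * (1 - 26.34/61.68)
alpha = 0.6112

0.6112


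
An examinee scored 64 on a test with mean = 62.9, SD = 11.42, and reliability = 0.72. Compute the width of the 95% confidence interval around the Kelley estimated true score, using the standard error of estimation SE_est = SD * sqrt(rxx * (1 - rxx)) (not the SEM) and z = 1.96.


True score estimate = 0.72*64 + 0.28*62.9 = 63.692
SE_est = SD * sqrt(rxx * (1 - rxx)) = 11.42 * sqrt(0.72 * 0.28) = 11.42 * sqrt(0.2016) = 5.127567
CI = T_est +/- z * SE_est, so width = 2 * z * SE_est = 2 * 1.96 * 5.127567
Width = 20.1001

20.1001


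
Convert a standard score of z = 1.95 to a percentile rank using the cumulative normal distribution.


CDF(z) = 0.5 * (1 + erf(z/sqrt(2)))
erf(1.3789) = 0.9488
CDF = 0.9744
Percentile rank = 0.9744 * 100 = 97.44

97.44


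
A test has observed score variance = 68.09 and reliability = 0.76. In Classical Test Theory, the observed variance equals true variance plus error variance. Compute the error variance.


var_true = rxx * var_obs = 0.76 * 68.09 = 51.7484
var_error = var_obs - var_true
var_error = 68.09 - 51.7484
var_error = 16.3416

16.3416


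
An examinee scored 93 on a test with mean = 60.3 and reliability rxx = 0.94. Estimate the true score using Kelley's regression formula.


T_est = rxx * X + (1 - rxx) * mean
T_est = 0.94 * 93 + 0.06 * 60.3
T_est = 87.42 + 3.618
T_est = 91.038

91.038


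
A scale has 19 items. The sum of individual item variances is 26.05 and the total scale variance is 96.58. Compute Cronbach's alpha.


alpha = (k/(k-1)) * (1 - sum(si^2)/s_total^2)
= (19/18) * (1 - 26.05/96.58)
alpha = 0.7708

0.7708


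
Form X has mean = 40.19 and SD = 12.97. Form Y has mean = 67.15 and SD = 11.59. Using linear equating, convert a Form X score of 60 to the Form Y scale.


slope = SD_Y / SD_X = 11.59 / 12.97 ~ 0.8936
intercept = mean_Y - slope * mean_X = 67.15 - (11.59 / 12.97) * 40.19 ~ 31.2362
Y = slope * X + intercept. To avoid rounding drift from the rounded slope/intercept, evaluate the equivalent form Y = mean_Y + SD_Y * (X - mean_X) / SD_X at full precision:
Y = 67.15 + 11.59 * (60 - 40.19) / 12.97
Y = 67.15 + 11.59 * 19.81 / 12.97
Y = 67.15 + 229.5979 / 12.97
Y = 67.15 + 17.7022
Y = 84.8522

84.8522


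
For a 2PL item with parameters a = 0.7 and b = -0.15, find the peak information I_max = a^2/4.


For 2PL, max info at theta = b = -0.15
I_max = a^2 / 4 = 0.7^2 / 4
= 0.49 / 4
I_max = 0.1225

0.1225


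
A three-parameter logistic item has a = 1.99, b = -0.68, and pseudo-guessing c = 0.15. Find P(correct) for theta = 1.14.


logit = 1.99*(1.14 - -0.68) = 3.6218
P* = 1/(1 + exp(-3.6218)) = 0.974
P = 0.15 + (1 - 0.15) * 0.974
P = 0.9779

0.9779


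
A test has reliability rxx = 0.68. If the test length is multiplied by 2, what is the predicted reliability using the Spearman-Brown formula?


r_new = (n * rxx) / (1 + (n-1) * rxx)
r_new = (2 * 0.68) / (1 + 1 * 0.68)
r_new = 1.36 / 1.68
r_new = 0.8095

0.8095


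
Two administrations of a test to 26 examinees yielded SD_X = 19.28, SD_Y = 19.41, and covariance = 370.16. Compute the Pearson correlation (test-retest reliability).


r = cov(X,Y) / (SD_X * SD_Y)
r = 370.16 / (19.28 * 19.41)
r = 370.16 / 374.2248
r = 0.9891

0.9891


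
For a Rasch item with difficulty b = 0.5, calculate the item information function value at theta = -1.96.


P = 1/(1+exp(-(-1.96-0.5))) = 0.0787
I = P*(1-P) = 0.0787 * 0.9213
I = 0.0725

0.0725


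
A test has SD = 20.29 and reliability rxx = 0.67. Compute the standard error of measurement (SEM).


SEM = SD * sqrt(1 - rxx)
SEM = 20.29 * sqrt(1 - 0.67)
SEM = 20.29 * sqrt(0.33) = 20.29 * 0.574456
SEM = 11.6557

11.6557


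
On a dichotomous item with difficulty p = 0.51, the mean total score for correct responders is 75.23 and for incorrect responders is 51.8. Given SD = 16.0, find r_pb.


q = 1 - p = 0.49
rpb = ((M1 - M0) / SD) * sqrt(p * q)
rpb = ((75.23 - 51.8) / 16.0) * sqrt(0.51 * 0.49)
rpb = 0.732

0.732


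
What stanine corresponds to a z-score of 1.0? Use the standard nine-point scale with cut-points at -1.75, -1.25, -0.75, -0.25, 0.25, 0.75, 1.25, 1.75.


Stanine boundaries: [-1.75, -1.25, -0.75, -0.25, 0.25, 0.75, 1.25, 1.75]
z = 1.0
Check each boundary:
  z >= -1.75 -> could be stanine 2
  z >= -1.25 -> could be stanine 3
  z >= -0.75 -> could be stanine 4
  z >= -0.25 -> could be stanine 5
  z >= 0.25 -> could be stanine 6
  z >= 0.75 -> could be stanine 7
  z < 1.25
  z < 1.75
Highest qualifying boundary gives stanine = 7

7


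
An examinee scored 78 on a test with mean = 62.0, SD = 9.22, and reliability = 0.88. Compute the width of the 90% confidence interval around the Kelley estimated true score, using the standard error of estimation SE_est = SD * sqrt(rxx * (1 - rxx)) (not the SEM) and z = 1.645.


True score estimate = 0.88*78 + 0.12*62.0 = 76.08
SE_est = SD * sqrt(rxx * (1 - rxx)) = 9.22 * sqrt(0.88 * 0.12) = 9.22 * sqrt(0.1056) = 2.996145
CI = T_est +/- z * SE_est, so width = 2 * z * SE_est = 2 * 1.645 * 2.996145
Width = 9.8573

9.8573


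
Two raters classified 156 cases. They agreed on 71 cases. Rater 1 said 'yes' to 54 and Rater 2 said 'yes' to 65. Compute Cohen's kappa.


P_o = 71/156 = 0.455128
P_e = (54*65 + 102*91) / 24336 = 0.525641
kappa = (P_o - P_e) / (1 - P_e)
kappa = (0.455128 - 0.525641) / (1 - 0.525641)
kappa = -0.1486

-0.1486


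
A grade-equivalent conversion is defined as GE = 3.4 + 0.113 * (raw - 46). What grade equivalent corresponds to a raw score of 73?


raw - median = 73 - 46 = 27
slope * diff = 0.113 * 27 = 3.051
GE = 3.4 + 3.051
GE = 6.451

6.451


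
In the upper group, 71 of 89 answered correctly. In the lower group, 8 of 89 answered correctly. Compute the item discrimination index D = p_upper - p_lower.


p_upper = 71/89 = 0.7978
p_lower = 8/89 = 0.0899
D = 0.7978 - 0.0899 = 0.7079

0.7079


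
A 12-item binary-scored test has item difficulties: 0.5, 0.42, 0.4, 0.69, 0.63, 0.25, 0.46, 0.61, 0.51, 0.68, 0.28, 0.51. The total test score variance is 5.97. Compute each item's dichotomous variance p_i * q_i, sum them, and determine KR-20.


For each item, compute p_i * q_i:
  Item 1: 0.5 * 0.5 = 0.25
  Item 2: 0.42 * 0.58 = 0.2436
  Item 3: 0.4 * 0.6 = 0.24
  Item 4: 0.69 * 0.31 = 0.2139
  Item 5: 0.63 * 0.37 = 0.2331
  Item 6: 0.25 * 0.75 = 0.1875
  Item 7: 0.46 * 0.54 = 0.2484
  Item 8: 0.61 * 0.39 = 0.2379
  Item 9: 0.51 * 0.49 = 0.2499
  Item 10: 0.68 * 0.32 = 0.2176
  Item 11: 0.28 * 0.72 = 0.2016
  Item 12: 0.51 * 0.49 = 0.2499
Sum(p_i * q_i) = 0.25 + 0.2436 + 0.24 + 0.2139 + 0.2331 + 0.1875 + 0.2484 + 0.2379 + 0.2499 + 0.2176 + 0.2016 + 0.2499 = 2.7734
KR-20 = (k/(k-1)) * (1 - Sum(p_i*q_i) / Var_total)
= (12/11) * (1 - 2.7734/5.97)
= 1.0909 * 0.5354
KR-20 = 0.5841

0.5841


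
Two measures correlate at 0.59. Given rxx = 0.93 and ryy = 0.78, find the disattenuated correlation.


r_corrected = rxy / sqrt(rxx * ryy)
= 0.59 / sqrt(0.93 * 0.78)
= 0.59 / sqrt(0.7254)
= 0.59 / 0.851704
r_corrected = 0.6927

0.6927


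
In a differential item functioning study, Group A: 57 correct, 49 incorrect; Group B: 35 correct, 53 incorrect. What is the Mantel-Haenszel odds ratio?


Odds_A = 57/49 = 1.1633
Odds_B = 35/53 = 0.6604
OR = Odds_A / Odds_B = 1.1633 / 0.6604
Exactly, OR = (57 * 53) / (49 * 35) = 3021 / 1715
OR = 1.7615

1.7615


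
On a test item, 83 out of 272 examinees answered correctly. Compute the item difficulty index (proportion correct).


Item difficulty p = number correct / total examinees
p = 83 / 272
p = 0.3051

0.3051


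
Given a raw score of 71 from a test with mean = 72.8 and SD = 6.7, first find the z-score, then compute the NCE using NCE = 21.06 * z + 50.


z = (X - mean) / SD = (71 - 72.8) / 6.7
z = -1.8 / 6.7
z = -0.2687
NCE = NCE = 21.06z + 50
Carry z at full precision (z = -1.8 / 6.7) into the conversion:
NCE = 21.06 * (-1.8 / 6.7) + 50 = -37.908 / 6.7 + 50
NCE = -5.6579 + 50
NCE = 44.3421

44.3421


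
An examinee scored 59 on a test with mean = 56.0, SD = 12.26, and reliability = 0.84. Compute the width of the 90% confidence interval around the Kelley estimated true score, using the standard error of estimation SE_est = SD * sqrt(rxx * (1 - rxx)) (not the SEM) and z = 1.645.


True score estimate = 0.84*59 + 0.16*56.0 = 58.52
SE_est = SD * sqrt(rxx * (1 - rxx)) = 12.26 * sqrt(0.84 * 0.16) = 12.26 * sqrt(0.1344) = 4.49459
CI = T_est +/- z * SE_est, so width = 2 * z * SE_est = 2 * 1.645 * 4.49459
Width = 14.7872

14.7872


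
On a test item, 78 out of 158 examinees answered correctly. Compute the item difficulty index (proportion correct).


Item difficulty p = number correct / total examinees
p = 78 / 158
p = 0.4937

0.4937


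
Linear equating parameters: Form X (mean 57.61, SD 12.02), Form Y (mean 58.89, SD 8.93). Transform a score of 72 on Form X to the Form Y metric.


slope = SD_Y / SD_X = 8.93 / 12.02 ~ 0.7429
intercept = mean_Y - slope * mean_X = 58.89 - (8.93 / 12.02) * 57.61 ~ 16.0899
Y = slope * X + intercept. To avoid rounding drift from the rounded slope/intercept, evaluate the equivalent form Y = mean_Y + SD_Y * (X - mean_X) / SD_X at full precision:
Y = 58.89 + 8.93 * (72 - 57.61) / 12.02
Y = 58.89 + 8.93 * 14.39 / 12.02
Y = 58.89 + 128.5027 / 12.02
Y = 58.89 + 10.6907
Y = 69.5807

69.5807


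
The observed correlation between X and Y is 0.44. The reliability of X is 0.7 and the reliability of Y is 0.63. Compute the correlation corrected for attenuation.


r_corrected = rxy / sqrt(rxx * ryy)
= 0.44 / sqrt(0.7 * 0.63)
= 0.44 / sqrt(0.441)
= 0.44 / 0.664078
r_corrected = 0.6626

0.6626


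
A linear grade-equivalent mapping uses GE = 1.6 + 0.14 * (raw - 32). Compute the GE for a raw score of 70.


raw - median = 70 - 32 = 38
slope * diff = 0.14 * 38 = 5.32
GE = 1.6 + 5.32
GE = 6.92

6.92


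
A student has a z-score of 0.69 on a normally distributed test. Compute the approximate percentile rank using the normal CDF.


CDF(z) = 0.5 * (1 + erf(z/sqrt(2)))
erf(0.4879) = 0.5098
CDF = 0.7549
Percentile rank = 0.7549 * 100 = 75.49

75.49


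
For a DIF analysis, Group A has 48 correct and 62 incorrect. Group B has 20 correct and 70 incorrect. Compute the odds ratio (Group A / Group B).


Odds_A = 48/62 = 0.7742
Odds_B = 20/70 = 0.2857
OR = Odds_A / Odds_B = 0.7742 / 0.2857
Exactly, OR = (48 * 70) / (62 * 20) = 3360 / 1240
OR = 2.7097

2.7097


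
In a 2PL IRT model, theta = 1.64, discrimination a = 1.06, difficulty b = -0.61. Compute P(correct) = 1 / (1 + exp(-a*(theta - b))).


a*(theta - b) = 1.06 * (1.64 - -0.61) = 2.385
exp(-2.385) = 0.0921
P = 1 / (1 + 0.0921)
P = 0.9157

0.9157


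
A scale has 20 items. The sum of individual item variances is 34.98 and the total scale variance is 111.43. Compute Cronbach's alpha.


alpha = (k/(k-1)) * (1 - sum(si^2)/s_total^2)
= (20/19) * (1 - 34.98/111.43)
alpha = 0.7222

0.7222


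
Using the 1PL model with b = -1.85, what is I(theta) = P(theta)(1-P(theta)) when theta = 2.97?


P = 1/(1+exp(-(2.97--1.85))) = 0.992
I = P*(1-P) = 0.992 * 0.008
I = 0.0079

0.0079


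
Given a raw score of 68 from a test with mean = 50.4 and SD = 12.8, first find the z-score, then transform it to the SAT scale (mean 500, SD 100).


z = (X - mean) / SD = (68 - 50.4) / 12.8
z = 17.6 / 12.8
z = 1.375
SAT-scale = SAT = 500 + 100z
Carry z at full precision (z = 17.6 / 12.8) into the conversion:
SAT-scale = 500 + 100 * (17.6 / 12.8) = 500 + 1760 / 12.8
SAT-scale = 500 + 137.5
SAT-scale = 637.5

637.5


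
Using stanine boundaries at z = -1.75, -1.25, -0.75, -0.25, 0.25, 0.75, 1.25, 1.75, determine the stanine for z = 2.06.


Stanine boundaries: [-1.75, -1.25, -0.75, -0.25, 0.25, 0.75, 1.25, 1.75]
z = 2.06
Check each boundary:
  z >= -1.75 -> could be stanine 2
  z >= -1.25 -> could be stanine 3
  z >= -0.75 -> could be stanine 4
  z >= -0.25 -> could be stanine 5
  z >= 0.25 -> could be stanine 6
  z >= 0.75 -> could be stanine 7
  z >= 1.25 -> could be stanine 8
  z >= 1.75 -> could be stanine 9
Highest qualifying boundary gives stanine = 9

9


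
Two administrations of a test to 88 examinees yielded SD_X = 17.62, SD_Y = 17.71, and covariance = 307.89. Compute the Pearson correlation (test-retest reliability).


r = cov(X,Y) / (SD_X * SD_Y)
r = 307.89 / (17.62 * 17.71)
r = 307.89 / 312.0502
r = 0.9867

0.9867


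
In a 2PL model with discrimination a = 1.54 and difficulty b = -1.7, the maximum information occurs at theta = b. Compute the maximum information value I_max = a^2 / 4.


For 2PL, max info at theta = b = -1.7
I_max = a^2 / 4 = 1.54^2 / 4
= 2.3716 / 4
I_max = 0.5929

0.5929


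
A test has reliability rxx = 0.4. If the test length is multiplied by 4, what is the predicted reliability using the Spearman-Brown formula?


r_new = (n * rxx) / (1 + (n-1) * rxx)
r_new = (4 * 0.4) / (1 + 3 * 0.4)
r_new = 1.6 / 2.2
r_new = 0.7273

0.7273


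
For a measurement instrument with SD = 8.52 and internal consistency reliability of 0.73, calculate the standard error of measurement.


SEM = SD * sqrt(1 - rxx)
SEM = 8.52 * sqrt(1 - 0.73)
SEM = 8.52 * sqrt(0.27) = 8.52 * 0.519615
SEM = 4.4271

4.4271


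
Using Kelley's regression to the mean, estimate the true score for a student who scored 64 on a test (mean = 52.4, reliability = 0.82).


T_est = rxx * X + (1 - rxx) * mean
T_est = 0.82 * 64 + 0.18 * 52.4
T_est = 52.48 + 9.432
T_est = 61.912

61.912


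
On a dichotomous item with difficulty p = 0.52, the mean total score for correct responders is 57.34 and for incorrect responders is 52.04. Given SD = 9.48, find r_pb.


q = 1 - p = 0.48
rpb = ((M1 - M0) / SD) * sqrt(p * q)
rpb = ((57.34 - 52.04) / 9.48) * sqrt(0.52 * 0.48)
rpb = 0.2793

0.2793


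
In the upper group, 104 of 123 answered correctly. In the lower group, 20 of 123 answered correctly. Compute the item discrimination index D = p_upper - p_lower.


p_upper = 104/123 = 0.8455
p_lower = 20/123 = 0.1626
D = 0.8455 - 0.1626 = 0.6829

0.6829


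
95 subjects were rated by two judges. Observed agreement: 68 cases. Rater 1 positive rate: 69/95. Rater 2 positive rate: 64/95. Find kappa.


P_o = 68/95 = 0.715789
P_e = (69*64 + 26*31) / 9025 = 0.578615
kappa = (P_o - P_e) / (1 - P_e)
kappa = (0.715789 - 0.578615) / (1 - 0.578615)
kappa = 0.3255

0.3255


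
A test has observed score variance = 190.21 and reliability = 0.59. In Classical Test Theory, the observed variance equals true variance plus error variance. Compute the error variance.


var_true = rxx * var_obs = 0.59 * 190.21 = 112.2239
var_error = var_obs - var_true
var_error = 190.21 - 112.2239
var_error = 77.9861

77.9861


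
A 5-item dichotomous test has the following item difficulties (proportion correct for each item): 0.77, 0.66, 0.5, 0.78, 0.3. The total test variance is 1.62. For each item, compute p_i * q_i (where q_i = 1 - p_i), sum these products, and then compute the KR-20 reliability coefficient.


For each item, compute p_i * q_i:
  Item 1: 0.77 * 0.23 = 0.1771
  Item 2: 0.66 * 0.34 = 0.2244
  Item 3: 0.5 * 0.5 = 0.25
  Item 4: 0.78 * 0.22 = 0.1716
  Item 5: 0.3 * 0.7 = 0.21
Sum(p_i * q_i) = 0.1771 + 0.2244 + 0.25 + 0.1716 + 0.21 = 1.0331
KR-20 = (k/(k-1)) * (1 - Sum(p_i*q_i) / Var_total)
= (5/4) * (1 - 1.0331/1.62)
= 1.25 * 0.3623
KR-20 = 0.4529

0.4529


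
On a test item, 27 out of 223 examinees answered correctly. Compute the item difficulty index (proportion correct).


Item difficulty p = number correct / total examinees
p = 27 / 223
p = 0.1211

0.1211


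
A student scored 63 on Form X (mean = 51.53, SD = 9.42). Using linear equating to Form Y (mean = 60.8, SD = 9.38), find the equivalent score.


slope = SD_Y / SD_X = 9.38 / 9.42 ~ 0.9958
intercept = mean_Y - slope * mean_X = 60.8 - (9.38 / 9.42) * 51.53 ~ 9.4888
Y = slope * X + intercept. To avoid rounding drift from the rounded slope/intercept, evaluate the equivalent form Y = mean_Y + SD_Y * (X - mean_X) / SD_X at full precision:
Y = 60.8 + 9.38 * (63 - 51.53) / 9.42
Y = 60.8 + 9.38 * 11.47 / 9.42
Y = 60.8 + 107.5886 / 9.42
Y = 60.8 + 11.4213
Y = 72.2213

72.2213


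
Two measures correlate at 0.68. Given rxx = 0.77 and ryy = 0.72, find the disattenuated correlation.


r_corrected = rxy / sqrt(rxx * ryy)
= 0.68 / sqrt(0.77 * 0.72)
= 0.68 / sqrt(0.5544)
= 0.68 / 0.74458
r_corrected = 0.9133

0.9133


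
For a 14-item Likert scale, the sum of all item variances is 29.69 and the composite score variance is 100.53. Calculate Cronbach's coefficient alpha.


alpha = (k/(k-1)) * (1 - sum(si^2)/s_total^2)
= (14/13) * (1 - 29.69/100.53)
alpha = 0.7589

0.7589


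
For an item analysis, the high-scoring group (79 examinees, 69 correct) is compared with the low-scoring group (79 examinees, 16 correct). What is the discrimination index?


p_upper = 69/79 = 0.8734
p_lower = 16/79 = 0.2025
D = 0.8734 - 0.2025 = 0.6709

0.6709


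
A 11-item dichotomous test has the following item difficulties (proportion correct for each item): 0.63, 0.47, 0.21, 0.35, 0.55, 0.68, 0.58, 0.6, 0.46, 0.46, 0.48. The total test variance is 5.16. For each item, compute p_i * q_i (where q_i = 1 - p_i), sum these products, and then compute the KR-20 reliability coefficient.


For each item, compute p_i * q_i:
  Item 1: 0.63 * 0.37 = 0.2331
  Item 2: 0.47 * 0.53 = 0.2491
  Item 3: 0.21 * 0.79 = 0.1659
  Item 4: 0.35 * 0.65 = 0.2275
  Item 5: 0.55 * 0.45 = 0.2475
  Item 6: 0.68 * 0.32 = 0.2176
  Item 7: 0.58 * 0.42 = 0.2436
  Item 8: 0.6 * 0.4 = 0.24
  Item 9: 0.46 * 0.54 = 0.2484
  Item 10: 0.46 * 0.54 = 0.2484
  Item 11: 0.48 * 0.52 = 0.2496
Sum(p_i * q_i) = 0.2331 + 0.2491 + 0.1659 + 0.2275 + 0.2475 + 0.2176 + 0.2436 + 0.24 + 0.2484 + 0.2484 + 0.2496 = 2.5707
KR-20 = (k/(k-1)) * (1 - Sum(p_i*q_i) / Var_total)
= (11/10) * (1 - 2.5707/5.16)
= 1.1 * 0.5018
KR-20 = 0.552

0.552


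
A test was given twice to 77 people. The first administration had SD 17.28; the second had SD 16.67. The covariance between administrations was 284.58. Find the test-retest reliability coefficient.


r = cov(X,Y) / (SD_X * SD_Y)
r = 284.58 / (17.28 * 16.67)
r = 284.58 / 288.0576
r = 0.9879

0.9879


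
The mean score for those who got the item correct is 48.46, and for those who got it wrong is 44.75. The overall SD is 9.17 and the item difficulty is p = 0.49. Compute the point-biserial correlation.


q = 1 - p = 0.51
rpb = ((M1 - M0) / SD) * sqrt(p * q)
rpb = ((48.46 - 44.75) / 9.17) * sqrt(0.49 * 0.51)
rpb = 0.2022

0.2022


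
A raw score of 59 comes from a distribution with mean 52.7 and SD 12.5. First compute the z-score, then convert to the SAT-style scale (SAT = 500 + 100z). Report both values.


z = (X - mean) / SD = (59 - 52.7) / 12.5
z = 6.3 / 12.5
z = 0.504
SAT-scale = SAT = 500 + 100z
Carry z at full precision (z = 6.3 / 12.5) into the conversion:
SAT-scale = 500 + 100 * (6.3 / 12.5) = 500 + 630 / 12.5
SAT-scale = 500 + 50.4
SAT-scale = 550.4

550.4
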